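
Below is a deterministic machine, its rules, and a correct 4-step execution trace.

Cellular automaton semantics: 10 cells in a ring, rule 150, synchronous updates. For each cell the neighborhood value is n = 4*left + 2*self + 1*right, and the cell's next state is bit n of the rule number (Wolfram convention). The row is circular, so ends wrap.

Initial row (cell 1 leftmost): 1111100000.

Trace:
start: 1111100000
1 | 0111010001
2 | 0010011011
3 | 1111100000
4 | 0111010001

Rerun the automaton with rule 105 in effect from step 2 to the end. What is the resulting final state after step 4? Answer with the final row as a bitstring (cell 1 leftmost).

1000101110

(re-executing steps 2..4 under rule 105; state before step 2: 0111010001)
2 | 1101100100
3 | 1111100000
4 | 1000101110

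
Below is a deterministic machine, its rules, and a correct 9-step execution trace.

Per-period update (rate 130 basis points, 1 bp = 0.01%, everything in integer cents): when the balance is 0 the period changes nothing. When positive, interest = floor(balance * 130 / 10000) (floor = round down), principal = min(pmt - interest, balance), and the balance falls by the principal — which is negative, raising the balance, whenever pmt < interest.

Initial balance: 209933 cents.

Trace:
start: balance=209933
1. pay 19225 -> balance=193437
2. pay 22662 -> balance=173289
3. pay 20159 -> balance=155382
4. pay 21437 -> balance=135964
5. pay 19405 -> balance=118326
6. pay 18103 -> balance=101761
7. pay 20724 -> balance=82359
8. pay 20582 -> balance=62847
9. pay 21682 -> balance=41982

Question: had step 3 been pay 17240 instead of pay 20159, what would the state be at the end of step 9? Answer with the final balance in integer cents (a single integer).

(re-executing from step 3 with the substitution; state before step 3: balance=173289)
3. pay 17240 -> balance=158301
4. pay 21437 -> balance=138921
5. pay 19405 -> balance=121321
6. pay 18103 -> balance=104795
7. pay 20724 -> balance=85433
8. pay 20582 -> balance=65961
9. pay 21682 -> balance=45136

45136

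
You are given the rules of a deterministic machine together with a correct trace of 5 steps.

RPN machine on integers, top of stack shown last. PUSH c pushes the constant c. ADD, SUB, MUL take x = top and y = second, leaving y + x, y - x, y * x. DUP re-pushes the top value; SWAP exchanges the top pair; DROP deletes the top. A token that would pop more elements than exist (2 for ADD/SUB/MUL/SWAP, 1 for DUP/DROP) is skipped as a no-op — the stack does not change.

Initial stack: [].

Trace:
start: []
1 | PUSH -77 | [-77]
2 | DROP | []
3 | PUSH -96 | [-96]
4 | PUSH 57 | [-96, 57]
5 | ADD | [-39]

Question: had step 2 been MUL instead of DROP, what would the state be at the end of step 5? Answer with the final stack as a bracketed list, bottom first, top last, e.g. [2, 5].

(re-executing from step 2 with the substitution; state before step 2: [-77])
2 | MUL | [-77]
3 | PUSH -96 | [-77, -96]
4 | PUSH 57 | [-77, -96, 57]
5 | ADD | [-77, -39]

[-77, -39]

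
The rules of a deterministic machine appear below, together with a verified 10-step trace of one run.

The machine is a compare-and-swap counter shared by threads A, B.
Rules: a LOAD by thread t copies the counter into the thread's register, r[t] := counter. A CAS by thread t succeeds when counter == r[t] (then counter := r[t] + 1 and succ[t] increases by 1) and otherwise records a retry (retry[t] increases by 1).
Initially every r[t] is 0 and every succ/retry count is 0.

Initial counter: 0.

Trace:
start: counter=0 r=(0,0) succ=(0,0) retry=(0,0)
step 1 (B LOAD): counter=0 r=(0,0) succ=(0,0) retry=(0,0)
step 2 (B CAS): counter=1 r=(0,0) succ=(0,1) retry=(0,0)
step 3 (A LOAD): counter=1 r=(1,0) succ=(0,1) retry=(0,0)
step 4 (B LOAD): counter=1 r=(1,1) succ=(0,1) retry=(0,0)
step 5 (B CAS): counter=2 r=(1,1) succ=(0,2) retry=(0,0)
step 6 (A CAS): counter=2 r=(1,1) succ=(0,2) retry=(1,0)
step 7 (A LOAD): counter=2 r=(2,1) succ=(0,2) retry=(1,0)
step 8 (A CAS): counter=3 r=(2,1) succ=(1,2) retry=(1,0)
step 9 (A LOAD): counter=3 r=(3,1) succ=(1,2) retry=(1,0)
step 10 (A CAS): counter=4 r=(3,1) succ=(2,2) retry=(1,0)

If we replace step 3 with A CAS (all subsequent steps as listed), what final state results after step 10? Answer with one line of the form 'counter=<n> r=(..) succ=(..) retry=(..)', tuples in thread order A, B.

counter=4 r=(3,1) succ=(2,2) retry=(2,0)

(re-executing from step 3 with the substitution; state before step 3: counter=1 r=(0,0) succ=(0,1) retry=(0,0))
step 3 (A CAS): counter=1 r=(0,0) succ=(0,1) retry=(1,0)
step 4 (B LOAD): counter=1 r=(0,1) succ=(0,1) retry=(1,0)
step 5 (B CAS): counter=2 r=(0,1) succ=(0,2) retry=(1,0)
step 6 (A CAS): counter=2 r=(0,1) succ=(0,2) retry=(2,0)
step 7 (A LOAD): counter=2 r=(2,1) succ=(0,2) retry=(2,0)
step 8 (A CAS): counter=3 r=(2,1) succ=(1,2) retry=(2,0)
step 9 (A LOAD): counter=3 r=(3,1) succ=(1,2) retry=(2,0)
step 10 (A CAS): counter=4 r=(3,1) succ=(2,2) retry=(2,0)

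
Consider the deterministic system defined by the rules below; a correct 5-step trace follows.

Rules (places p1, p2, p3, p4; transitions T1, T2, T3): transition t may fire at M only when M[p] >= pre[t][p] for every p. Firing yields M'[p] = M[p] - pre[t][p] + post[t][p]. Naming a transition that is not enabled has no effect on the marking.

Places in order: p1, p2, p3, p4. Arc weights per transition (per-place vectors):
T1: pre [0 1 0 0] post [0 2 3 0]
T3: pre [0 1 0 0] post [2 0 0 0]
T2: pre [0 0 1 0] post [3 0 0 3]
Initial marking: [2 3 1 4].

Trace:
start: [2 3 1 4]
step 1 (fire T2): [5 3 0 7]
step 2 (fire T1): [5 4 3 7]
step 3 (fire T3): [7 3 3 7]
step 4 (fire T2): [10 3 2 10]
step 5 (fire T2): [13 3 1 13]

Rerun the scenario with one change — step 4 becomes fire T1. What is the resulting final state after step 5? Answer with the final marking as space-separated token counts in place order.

10 4 5 10

(re-executing from step 4 with the substitution; state before step 4: [7 3 3 7])
step 4 (fire T1): [7 4 6 7]
step 5 (fire T2): [10 4 5 10]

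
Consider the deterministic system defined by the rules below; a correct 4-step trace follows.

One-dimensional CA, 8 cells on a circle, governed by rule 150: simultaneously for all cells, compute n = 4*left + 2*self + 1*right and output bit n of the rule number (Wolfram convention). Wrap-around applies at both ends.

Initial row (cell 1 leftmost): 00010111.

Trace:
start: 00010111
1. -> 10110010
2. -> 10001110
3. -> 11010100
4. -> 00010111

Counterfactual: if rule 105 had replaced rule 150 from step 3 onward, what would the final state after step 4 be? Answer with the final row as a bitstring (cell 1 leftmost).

(re-executing steps 3..4 under rule 105; state before step 3: 10001110)
3. -> 00101011
4. -> 00010111

00010111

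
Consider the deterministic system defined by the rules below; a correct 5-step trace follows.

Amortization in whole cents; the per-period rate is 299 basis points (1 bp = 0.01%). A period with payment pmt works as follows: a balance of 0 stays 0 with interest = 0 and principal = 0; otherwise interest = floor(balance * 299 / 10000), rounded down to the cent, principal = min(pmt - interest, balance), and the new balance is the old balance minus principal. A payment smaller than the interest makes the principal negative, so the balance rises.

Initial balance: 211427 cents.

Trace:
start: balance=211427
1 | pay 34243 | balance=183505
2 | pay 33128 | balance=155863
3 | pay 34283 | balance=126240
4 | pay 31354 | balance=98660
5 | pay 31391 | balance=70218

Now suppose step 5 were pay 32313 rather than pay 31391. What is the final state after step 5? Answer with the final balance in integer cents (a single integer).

69296

(re-executing from step 5 with the substitution; state before step 5: balance=98660)
5 | pay 32313 | balance=69296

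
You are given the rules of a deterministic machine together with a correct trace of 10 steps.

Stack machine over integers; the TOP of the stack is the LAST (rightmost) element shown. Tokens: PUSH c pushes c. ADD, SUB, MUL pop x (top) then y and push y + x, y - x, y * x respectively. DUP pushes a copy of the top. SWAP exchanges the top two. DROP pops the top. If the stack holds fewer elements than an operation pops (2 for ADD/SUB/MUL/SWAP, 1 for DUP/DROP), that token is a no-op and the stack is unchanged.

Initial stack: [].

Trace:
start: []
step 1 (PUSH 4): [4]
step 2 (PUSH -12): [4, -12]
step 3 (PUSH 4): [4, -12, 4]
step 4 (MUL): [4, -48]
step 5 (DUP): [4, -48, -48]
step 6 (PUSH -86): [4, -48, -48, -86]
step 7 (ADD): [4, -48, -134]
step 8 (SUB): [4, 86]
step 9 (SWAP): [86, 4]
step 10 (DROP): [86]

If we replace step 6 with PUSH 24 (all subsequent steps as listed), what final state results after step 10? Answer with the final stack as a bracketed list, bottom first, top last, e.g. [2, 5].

(re-executing from step 6 with the substitution; state before step 6: [4, -48, -48])
step 6 (PUSH 24): [4, -48, -48, 24]
step 7 (ADD): [4, -48, -24]
step 8 (SUB): [4, -24]
step 9 (SWAP): [-24, 4]
step 10 (DROP): [-24]

[-24]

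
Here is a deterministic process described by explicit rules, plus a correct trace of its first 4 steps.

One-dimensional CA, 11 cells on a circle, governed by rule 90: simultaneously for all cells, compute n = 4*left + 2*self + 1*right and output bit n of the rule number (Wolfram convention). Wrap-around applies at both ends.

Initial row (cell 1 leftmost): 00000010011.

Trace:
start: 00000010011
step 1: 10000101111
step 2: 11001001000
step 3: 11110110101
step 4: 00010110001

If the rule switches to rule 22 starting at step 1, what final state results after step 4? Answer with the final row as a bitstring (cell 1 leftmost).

01000011110

(re-executing steps 1..4 under rule 22; state before step 1: 00000010011)
step 1: 10000111100
step 2: 11001000011
step 3: 00111100100
step 4: 01000011110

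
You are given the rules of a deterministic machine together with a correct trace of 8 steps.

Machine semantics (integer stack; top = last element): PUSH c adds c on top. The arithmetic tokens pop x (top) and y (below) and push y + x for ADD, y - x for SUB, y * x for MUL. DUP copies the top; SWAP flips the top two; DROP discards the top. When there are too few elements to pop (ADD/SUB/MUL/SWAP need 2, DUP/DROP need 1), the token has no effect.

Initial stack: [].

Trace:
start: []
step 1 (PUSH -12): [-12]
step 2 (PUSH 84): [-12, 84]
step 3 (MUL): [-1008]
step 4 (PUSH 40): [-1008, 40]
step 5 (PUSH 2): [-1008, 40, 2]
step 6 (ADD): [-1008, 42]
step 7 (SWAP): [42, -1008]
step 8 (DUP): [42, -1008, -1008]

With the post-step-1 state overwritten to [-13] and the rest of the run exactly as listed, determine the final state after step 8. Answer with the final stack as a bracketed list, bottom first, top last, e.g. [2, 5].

state after step 1 := [-13]
step 2 (PUSH 84): [-13, 84]
step 3 (MUL): [-1092]
step 4 (PUSH 40): [-1092, 40]
step 5 (PUSH 2): [-1092, 40, 2]
step 6 (ADD): [-1092, 42]
step 7 (SWAP): [42, -1092]
step 8 (DUP): [42, -1092, -1092]

[42, -1092, -1092]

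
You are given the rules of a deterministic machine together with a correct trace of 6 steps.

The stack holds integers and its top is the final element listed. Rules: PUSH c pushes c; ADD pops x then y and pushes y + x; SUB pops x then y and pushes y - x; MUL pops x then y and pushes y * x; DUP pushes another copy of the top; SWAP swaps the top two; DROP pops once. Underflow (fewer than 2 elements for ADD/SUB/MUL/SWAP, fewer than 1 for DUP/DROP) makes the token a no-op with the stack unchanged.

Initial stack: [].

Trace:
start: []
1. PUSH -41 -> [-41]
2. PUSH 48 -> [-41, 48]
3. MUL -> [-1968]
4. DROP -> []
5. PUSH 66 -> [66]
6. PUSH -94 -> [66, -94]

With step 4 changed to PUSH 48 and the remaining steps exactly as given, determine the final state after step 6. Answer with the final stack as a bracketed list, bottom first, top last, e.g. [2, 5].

[-1968, 48, 66, -94]

(re-executing from step 4 with the substitution; state before step 4: [-1968])
4. PUSH 48 -> [-1968, 48]
5. PUSH 66 -> [-1968, 48, 66]
6. PUSH -94 -> [-1968, 48, 66, -94]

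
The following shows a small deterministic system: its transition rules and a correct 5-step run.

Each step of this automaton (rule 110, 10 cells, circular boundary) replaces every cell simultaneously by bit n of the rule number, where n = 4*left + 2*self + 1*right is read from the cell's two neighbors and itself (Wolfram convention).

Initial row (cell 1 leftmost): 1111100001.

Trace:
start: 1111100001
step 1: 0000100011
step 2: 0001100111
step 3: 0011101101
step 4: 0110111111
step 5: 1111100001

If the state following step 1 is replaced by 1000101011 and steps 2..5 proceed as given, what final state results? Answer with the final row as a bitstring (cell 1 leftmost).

state after step 1 := 1000101011
step 2: 1001111110
step 3: 1011000011
step 4: 1111000110
step 5: 1001001111

1001001111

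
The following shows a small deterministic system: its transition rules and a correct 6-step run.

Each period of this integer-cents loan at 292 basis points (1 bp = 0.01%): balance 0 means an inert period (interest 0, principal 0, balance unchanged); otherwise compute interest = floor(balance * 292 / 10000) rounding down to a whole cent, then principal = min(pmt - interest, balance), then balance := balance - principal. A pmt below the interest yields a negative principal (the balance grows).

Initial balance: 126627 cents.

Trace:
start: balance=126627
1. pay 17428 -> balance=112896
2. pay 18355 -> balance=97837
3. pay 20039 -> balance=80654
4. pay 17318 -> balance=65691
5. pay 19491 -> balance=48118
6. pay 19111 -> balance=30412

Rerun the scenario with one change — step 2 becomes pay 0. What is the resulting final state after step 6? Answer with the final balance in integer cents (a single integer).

51005

(re-executing from step 2 with the substitution; state before step 2: balance=112896)
2. pay 0 -> balance=116192
3. pay 20039 -> balance=99545
4. pay 17318 -> balance=85133
5. pay 19491 -> balance=68127
6. pay 19111 -> balance=51005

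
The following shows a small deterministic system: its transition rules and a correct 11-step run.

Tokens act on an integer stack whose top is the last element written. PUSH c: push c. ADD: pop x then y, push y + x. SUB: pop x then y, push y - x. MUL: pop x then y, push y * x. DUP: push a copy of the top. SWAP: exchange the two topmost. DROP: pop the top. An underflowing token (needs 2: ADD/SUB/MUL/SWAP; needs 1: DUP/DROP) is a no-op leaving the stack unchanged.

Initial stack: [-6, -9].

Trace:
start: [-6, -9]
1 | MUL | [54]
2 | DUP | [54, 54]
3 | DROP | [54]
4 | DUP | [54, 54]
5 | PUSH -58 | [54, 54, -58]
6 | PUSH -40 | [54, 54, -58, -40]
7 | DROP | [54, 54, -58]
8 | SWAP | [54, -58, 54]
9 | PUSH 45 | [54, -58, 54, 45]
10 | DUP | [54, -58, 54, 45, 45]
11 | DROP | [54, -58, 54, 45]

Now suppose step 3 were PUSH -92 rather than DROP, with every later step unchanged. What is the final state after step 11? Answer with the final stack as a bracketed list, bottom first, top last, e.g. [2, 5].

[54, 54, -92, -58, -92, 45]

(re-executing from step 3 with the substitution; state before step 3: [54, 54])
3 | PUSH -92 | [54, 54, -92]
4 | DUP | [54, 54, -92, -92]
5 | PUSH -58 | [54, 54, -92, -92, -58]
6 | PUSH -40 | [54, 54, -92, -92, -58, -40]
7 | DROP | [54, 54, -92, -92, -58]
8 | SWAP | [54, 54, -92, -58, -92]
9 | PUSH 45 | [54, 54, -92, -58, -92, 45]
10 | DUP | [54, 54, -92, -58, -92, 45, 45]
11 | DROP | [54, 54, -92, -58, -92, 45]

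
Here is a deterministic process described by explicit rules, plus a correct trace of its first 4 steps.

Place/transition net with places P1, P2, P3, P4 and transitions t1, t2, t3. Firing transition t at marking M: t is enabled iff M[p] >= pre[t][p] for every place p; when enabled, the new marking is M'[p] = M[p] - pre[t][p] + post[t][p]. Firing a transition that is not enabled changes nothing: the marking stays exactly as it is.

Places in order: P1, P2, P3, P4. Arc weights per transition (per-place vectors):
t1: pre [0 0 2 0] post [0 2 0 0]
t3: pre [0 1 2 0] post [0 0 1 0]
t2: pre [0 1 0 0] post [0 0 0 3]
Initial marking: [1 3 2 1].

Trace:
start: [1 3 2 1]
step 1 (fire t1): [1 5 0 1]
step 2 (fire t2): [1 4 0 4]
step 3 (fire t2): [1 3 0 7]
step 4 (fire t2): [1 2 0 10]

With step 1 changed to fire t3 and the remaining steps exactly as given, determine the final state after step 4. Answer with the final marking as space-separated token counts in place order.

1 0 1 7

(re-executing from step 1 with the substitution; state before step 1: [1 3 2 1])
step 1 (fire t3): [1 2 1 1]
step 2 (fire t2): [1 1 1 4]
step 3 (fire t2): [1 0 1 7]
step 4 (fire t2): [1 0 1 7]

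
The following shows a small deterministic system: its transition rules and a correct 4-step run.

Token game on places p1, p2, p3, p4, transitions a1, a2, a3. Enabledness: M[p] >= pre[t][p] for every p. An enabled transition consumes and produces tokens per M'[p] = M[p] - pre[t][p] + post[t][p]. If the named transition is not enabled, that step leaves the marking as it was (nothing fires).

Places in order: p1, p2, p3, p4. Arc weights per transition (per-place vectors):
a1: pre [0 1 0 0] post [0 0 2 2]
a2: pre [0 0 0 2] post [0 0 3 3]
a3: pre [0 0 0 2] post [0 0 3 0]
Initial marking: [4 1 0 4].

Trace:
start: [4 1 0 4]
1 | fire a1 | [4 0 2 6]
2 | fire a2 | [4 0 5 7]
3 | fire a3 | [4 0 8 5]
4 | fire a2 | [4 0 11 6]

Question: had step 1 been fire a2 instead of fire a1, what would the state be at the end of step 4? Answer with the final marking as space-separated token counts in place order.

4 1 12 5

(re-executing from step 1 with the substitution; state before step 1: [4 1 0 4])
1 | fire a2 | [4 1 3 5]
2 | fire a2 | [4 1 6 6]
3 | fire a3 | [4 1 9 4]
4 | fire a2 | [4 1 12 5]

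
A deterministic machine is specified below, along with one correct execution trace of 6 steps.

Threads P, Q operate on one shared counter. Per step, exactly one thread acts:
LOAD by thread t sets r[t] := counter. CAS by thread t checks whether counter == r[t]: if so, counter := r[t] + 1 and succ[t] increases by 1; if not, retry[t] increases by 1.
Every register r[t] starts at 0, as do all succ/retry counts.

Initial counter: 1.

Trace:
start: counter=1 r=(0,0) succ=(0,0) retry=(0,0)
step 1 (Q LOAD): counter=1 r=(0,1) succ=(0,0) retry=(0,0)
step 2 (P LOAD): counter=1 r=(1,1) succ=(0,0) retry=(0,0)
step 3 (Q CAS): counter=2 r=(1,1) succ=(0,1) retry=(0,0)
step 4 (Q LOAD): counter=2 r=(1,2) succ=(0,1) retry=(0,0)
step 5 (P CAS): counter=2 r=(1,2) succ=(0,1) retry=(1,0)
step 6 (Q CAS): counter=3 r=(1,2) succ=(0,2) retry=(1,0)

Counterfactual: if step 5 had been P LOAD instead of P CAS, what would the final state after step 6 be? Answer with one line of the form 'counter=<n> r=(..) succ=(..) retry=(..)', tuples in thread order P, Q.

(re-executing from step 5 with the substitution; state before step 5: counter=2 r=(1,2) succ=(0,1) retry=(0,0))
step 5 (P LOAD): counter=2 r=(2,2) succ=(0,1) retry=(0,0)
step 6 (Q CAS): counter=3 r=(2,2) succ=(0,2) retry=(0,0)

counter=3 r=(2,2) succ=(0,2) retry=(0,0)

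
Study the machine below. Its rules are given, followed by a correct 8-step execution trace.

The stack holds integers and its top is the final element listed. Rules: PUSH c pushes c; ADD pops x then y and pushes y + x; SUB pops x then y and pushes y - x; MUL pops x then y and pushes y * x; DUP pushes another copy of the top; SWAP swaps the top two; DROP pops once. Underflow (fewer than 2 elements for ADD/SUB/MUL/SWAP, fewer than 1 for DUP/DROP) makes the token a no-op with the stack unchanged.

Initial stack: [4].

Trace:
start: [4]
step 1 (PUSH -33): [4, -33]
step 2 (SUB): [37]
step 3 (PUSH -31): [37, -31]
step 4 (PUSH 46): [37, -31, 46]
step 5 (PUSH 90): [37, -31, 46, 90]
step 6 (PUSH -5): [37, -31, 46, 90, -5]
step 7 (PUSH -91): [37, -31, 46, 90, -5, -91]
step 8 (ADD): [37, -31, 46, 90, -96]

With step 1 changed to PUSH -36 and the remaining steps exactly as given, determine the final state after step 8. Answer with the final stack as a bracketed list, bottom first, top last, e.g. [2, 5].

(re-executing from step 1 with the substitution; state before step 1: [4])
step 1 (PUSH -36): [4, -36]
step 2 (SUB): [40]
step 3 (PUSH -31): [40, -31]
step 4 (PUSH 46): [40, -31, 46]
step 5 (PUSH 90): [40, -31, 46, 90]
step 6 (PUSH -5): [40, -31, 46, 90, -5]
step 7 (PUSH -91): [40, -31, 46, 90, -5, -91]
step 8 (ADD): [40, -31, 46, 90, -96]

[40, -31, 46, 90, -96]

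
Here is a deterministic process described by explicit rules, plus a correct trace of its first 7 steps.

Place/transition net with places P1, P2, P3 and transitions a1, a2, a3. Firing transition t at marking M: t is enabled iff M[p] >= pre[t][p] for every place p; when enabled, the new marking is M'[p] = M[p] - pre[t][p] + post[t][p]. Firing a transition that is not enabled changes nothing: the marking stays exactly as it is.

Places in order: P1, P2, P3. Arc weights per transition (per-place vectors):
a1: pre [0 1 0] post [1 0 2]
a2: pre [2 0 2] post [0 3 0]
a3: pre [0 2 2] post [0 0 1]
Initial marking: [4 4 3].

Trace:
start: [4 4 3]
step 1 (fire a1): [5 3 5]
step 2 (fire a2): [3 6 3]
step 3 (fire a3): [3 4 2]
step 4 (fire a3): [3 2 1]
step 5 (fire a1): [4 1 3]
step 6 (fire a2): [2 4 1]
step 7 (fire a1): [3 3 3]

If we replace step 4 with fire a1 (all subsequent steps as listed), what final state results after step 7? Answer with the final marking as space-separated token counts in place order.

4 4 6

(re-executing from step 4 with the substitution; state before step 4: [3 4 2])
step 4 (fire a1): [4 3 4]
step 5 (fire a1): [5 2 6]
step 6 (fire a2): [3 5 4]
step 7 (fire a1): [4 4 6]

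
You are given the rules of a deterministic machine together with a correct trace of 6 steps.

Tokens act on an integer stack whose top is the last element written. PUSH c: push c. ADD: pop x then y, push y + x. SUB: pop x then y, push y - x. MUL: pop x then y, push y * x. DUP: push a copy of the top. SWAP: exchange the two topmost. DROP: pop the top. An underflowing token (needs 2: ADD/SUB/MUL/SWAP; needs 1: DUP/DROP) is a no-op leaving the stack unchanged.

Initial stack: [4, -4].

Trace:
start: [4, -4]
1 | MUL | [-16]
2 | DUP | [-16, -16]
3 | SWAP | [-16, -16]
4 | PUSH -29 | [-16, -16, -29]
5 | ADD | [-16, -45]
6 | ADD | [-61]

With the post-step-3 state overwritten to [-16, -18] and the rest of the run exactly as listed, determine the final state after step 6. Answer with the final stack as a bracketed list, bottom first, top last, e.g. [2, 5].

[-63]

state after step 3 := [-16, -18]
4 | PUSH -29 | [-16, -18, -29]
5 | ADD | [-16, -47]
6 | ADD | [-63]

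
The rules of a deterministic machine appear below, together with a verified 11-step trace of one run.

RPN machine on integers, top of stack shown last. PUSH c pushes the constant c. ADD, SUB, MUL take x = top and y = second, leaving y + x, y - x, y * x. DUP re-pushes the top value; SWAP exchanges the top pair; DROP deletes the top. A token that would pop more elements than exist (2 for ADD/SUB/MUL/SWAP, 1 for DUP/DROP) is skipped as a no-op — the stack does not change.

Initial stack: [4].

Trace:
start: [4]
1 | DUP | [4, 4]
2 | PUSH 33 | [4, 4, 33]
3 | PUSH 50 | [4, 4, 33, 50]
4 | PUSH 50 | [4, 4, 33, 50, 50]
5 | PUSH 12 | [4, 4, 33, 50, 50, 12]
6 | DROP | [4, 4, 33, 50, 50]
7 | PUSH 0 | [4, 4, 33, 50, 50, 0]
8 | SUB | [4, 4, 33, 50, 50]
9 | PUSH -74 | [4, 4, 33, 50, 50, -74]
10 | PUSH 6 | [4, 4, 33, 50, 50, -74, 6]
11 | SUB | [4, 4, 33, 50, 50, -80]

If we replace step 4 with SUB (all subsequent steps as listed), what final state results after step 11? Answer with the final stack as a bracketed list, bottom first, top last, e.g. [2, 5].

(re-executing from step 4 with the substitution; state before step 4: [4, 4, 33, 50])
4 | SUB | [4, 4, -17]
5 | PUSH 12 | [4, 4, -17, 12]
6 | DROP | [4, 4, -17]
7 | PUSH 0 | [4, 4, -17, 0]
8 | SUB | [4, 4, -17]
9 | PUSH -74 | [4, 4, -17, -74]
10 | PUSH 6 | [4, 4, -17, -74, 6]
11 | SUB | [4, 4, -17, -80]

[4, 4, -17, -80]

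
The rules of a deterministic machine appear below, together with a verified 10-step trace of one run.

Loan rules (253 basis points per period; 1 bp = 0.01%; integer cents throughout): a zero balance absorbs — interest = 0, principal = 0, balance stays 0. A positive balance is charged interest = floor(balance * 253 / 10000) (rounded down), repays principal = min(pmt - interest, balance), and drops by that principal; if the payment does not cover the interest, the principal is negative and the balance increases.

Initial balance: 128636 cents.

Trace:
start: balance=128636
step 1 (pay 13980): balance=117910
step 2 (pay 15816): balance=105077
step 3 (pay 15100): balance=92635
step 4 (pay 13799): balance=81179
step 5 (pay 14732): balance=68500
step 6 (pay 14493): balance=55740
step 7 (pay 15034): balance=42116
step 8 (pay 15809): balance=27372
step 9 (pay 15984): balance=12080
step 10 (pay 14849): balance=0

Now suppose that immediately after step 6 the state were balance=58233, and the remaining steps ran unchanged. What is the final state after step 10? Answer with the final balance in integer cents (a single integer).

state after step 6 := balance=58233
step 7 (pay 15034): balance=44672
step 8 (pay 15809): balance=29993
step 9 (pay 15984): balance=14767
step 10 (pay 14849): balance=291

291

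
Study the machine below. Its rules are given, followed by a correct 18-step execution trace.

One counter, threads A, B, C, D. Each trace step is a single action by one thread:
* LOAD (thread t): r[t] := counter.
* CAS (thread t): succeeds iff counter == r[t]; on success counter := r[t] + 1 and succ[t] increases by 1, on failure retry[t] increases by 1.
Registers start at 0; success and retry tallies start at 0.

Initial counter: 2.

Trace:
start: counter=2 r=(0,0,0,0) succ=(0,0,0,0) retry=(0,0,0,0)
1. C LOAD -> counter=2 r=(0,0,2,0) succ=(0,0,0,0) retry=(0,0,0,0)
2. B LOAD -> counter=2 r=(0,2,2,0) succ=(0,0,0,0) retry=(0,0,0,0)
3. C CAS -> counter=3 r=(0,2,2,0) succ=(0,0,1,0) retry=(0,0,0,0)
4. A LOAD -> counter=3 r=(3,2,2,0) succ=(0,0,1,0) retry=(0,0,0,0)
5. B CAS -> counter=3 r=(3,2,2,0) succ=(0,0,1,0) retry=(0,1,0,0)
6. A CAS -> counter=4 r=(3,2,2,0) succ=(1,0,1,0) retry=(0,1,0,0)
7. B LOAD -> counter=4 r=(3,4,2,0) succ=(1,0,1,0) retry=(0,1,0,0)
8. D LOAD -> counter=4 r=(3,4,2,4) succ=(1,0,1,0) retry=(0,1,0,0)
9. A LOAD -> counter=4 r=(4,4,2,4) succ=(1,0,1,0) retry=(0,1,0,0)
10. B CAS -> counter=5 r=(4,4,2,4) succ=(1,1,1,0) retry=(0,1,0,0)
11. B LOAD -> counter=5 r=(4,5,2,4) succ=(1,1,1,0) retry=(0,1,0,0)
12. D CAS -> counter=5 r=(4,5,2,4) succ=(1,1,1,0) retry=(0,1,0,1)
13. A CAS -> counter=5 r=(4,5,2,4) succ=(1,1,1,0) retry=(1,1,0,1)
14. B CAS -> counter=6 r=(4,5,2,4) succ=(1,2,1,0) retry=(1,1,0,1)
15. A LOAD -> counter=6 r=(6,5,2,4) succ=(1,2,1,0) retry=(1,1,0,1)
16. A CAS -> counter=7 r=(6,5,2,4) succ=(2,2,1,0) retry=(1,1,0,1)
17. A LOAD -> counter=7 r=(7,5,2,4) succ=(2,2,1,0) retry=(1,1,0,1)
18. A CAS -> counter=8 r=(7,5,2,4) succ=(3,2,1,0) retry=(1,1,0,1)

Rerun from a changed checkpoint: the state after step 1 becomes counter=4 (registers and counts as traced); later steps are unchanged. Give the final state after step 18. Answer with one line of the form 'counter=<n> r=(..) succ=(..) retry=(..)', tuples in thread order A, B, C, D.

state after step 1 := counter=4 r=(0,0,2,0) succ=(0,0,0,0) retry=(0,0,0,0)
2. B LOAD -> counter=4 r=(0,4,2,0) succ=(0,0,0,0) retry=(0,0,0,0)
3. C CAS -> counter=4 r=(0,4,2,0) succ=(0,0,0,0) retry=(0,0,1,0)
4. A LOAD -> counter=4 r=(4,4,2,0) succ=(0,0,0,0) retry=(0,0,1,0)
5. B CAS -> counter=5 r=(4,4,2,0) succ=(0,1,0,0) retry=(0,0,1,0)
6. A CAS -> counter=5 r=(4,4,2,0) succ=(0,1,0,0) retry=(1,0,1,0)
7. B LOAD -> counter=5 r=(4,5,2,0) succ=(0,1,0,0) retry=(1,0,1,0)
8. D LOAD -> counter=5 r=(4,5,2,5) succ=(0,1,0,0) retry=(1,0,1,0)
9. A LOAD -> counter=5 r=(5,5,2,5) succ=(0,1,0,0) retry=(1,0,1,0)
10. B CAS -> counter=6 r=(5,5,2,5) succ=(0,2,0,0) retry=(1,0,1,0)
11. B LOAD -> counter=6 r=(5,6,2,5) succ=(0,2,0,0) retry=(1,0,1,0)
12. D CAS -> counter=6 r=(5,6,2,5) succ=(0,2,0,0) retry=(1,0,1,1)
13. A CAS -> counter=6 r=(5,6,2,5) succ=(0,2,0,0) retry=(2,0,1,1)
14. B CAS -> counter=7 r=(5,6,2,5) succ=(0,3,0,0) retry=(2,0,1,1)
15. A LOAD -> counter=7 r=(7,6,2,5) succ=(0,3,0,0) retry=(2,0,1,1)
16. A CAS -> counter=8 r=(7,6,2,5) succ=(1,3,0,0) retry=(2,0,1,1)
17. A LOAD -> counter=8 r=(8,6,2,5) succ=(1,3,0,0) retry=(2,0,1,1)
18. A CAS -> counter=9 r=(8,6,2,5) succ=(2,3,0,0) retry=(2,0,1,1)

counter=9 r=(8,6,2,5) succ=(2,3,0,0) retry=(2,0,1,1)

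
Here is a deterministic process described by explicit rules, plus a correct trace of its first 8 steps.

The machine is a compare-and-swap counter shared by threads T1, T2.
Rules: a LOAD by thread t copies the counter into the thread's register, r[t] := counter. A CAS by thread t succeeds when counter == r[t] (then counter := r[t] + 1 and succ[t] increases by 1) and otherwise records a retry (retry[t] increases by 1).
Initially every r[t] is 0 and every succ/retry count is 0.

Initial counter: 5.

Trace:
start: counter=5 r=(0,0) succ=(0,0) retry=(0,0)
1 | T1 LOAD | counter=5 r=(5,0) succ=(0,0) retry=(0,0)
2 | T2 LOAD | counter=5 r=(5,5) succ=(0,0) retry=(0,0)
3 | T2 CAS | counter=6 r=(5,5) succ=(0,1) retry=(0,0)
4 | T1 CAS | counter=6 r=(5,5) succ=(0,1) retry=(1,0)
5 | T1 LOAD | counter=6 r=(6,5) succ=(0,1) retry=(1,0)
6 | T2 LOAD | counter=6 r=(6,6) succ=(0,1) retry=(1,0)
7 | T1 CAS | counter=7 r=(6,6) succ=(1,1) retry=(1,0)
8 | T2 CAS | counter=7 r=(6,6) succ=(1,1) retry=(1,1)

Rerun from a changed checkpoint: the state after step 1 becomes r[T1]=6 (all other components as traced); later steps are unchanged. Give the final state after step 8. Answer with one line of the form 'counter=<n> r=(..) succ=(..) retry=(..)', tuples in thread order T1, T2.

state after step 1 := counter=5 r=(6,0) succ=(0,0) retry=(0,0)
2 | T2 LOAD | counter=5 r=(6,5) succ=(0,0) retry=(0,0)
3 | T2 CAS | counter=6 r=(6,5) succ=(0,1) retry=(0,0)
4 | T1 CAS | counter=7 r=(6,5) succ=(1,1) retry=(0,0)
5 | T1 LOAD | counter=7 r=(7,5) succ=(1,1) retry=(0,0)
6 | T2 LOAD | counter=7 r=(7,7) succ=(1,1) retry=(0,0)
7 | T1 CAS | counter=8 r=(7,7) succ=(2,1) retry=(0,0)
8 | T2 CAS | counter=8 r=(7,7) succ=(2,1) retry=(0,1)

counter=8 r=(7,7) succ=(2,1) retry=(0,1)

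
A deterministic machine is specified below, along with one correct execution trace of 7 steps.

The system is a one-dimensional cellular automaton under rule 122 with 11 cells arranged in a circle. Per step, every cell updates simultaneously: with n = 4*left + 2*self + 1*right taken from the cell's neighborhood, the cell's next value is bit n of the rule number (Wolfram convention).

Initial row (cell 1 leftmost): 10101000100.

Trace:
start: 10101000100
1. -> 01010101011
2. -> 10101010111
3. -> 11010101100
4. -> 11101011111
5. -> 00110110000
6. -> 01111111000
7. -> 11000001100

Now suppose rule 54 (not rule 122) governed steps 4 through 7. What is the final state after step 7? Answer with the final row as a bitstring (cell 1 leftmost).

11110111100

(re-executing steps 4..7 under rule 54; state before step 4: 11010101100)
4. -> 00111110011
5. -> 11000001100
6. -> 00100010011
7. -> 11110111100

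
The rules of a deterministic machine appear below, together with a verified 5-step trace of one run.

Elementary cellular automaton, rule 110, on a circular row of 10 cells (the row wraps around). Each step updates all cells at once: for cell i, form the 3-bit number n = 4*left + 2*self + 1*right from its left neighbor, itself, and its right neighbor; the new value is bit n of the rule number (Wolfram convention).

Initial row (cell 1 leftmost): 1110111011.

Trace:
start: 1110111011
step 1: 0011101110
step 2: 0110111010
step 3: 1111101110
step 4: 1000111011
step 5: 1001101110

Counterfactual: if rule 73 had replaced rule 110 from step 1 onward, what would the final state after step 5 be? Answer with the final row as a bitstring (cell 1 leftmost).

(re-executing steps 1..5 under rule 73; state before step 1: 1110111011)
step 1: 0010101010
step 2: 1000000000
step 3: 0011111110
step 4: 1010000010
step 5: 0000111000

0000111000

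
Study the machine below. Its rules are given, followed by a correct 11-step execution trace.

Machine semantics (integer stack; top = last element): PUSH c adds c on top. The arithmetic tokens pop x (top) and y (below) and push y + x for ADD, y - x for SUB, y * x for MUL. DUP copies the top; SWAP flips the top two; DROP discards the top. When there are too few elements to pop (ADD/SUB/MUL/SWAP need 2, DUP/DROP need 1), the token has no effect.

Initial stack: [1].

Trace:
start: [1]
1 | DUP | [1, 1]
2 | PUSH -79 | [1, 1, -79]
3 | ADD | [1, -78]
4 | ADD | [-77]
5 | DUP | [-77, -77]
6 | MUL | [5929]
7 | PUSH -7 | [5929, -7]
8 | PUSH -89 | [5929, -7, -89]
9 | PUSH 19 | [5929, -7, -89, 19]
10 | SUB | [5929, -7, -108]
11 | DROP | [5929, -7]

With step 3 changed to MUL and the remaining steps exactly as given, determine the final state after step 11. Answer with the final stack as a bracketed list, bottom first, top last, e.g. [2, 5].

(re-executing from step 3 with the substitution; state before step 3: [1, 1, -79])
3 | MUL | [1, -79]
4 | ADD | [-78]
5 | DUP | [-78, -78]
6 | MUL | [6084]
7 | PUSH -7 | [6084, -7]
8 | PUSH -89 | [6084, -7, -89]
9 | PUSH 19 | [6084, -7, -89, 19]
10 | SUB | [6084, -7, -108]
11 | DROP | [6084, -7]

[6084, -7]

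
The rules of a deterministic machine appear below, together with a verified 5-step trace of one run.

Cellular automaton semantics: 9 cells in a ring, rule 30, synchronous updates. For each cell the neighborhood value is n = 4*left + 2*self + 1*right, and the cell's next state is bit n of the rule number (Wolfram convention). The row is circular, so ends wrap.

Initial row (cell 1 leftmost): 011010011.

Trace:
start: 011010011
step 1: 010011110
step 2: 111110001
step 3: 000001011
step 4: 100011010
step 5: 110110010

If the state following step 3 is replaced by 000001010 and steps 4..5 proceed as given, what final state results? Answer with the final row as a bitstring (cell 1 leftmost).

100110010

state after step 3 := 000001010
step 4: 000011011
step 5: 100110010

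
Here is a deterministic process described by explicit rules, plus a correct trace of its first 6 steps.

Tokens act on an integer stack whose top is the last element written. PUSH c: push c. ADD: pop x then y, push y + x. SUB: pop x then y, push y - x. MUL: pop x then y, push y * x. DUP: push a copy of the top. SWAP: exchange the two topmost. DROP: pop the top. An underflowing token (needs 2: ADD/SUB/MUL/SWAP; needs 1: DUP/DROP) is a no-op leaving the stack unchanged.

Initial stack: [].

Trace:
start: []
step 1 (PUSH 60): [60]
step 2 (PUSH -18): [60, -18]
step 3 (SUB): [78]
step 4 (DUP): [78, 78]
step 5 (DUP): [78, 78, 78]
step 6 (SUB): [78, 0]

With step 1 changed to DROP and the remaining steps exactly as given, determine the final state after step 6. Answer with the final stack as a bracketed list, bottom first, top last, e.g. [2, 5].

[-18, 0]

(re-executing from step 1 with the substitution; state before step 1: [])
step 1 (DROP): []
step 2 (PUSH -18): [-18]
step 3 (SUB): [-18]
step 4 (DUP): [-18, -18]
step 5 (DUP): [-18, -18, -18]
step 6 (SUB): [-18, 0]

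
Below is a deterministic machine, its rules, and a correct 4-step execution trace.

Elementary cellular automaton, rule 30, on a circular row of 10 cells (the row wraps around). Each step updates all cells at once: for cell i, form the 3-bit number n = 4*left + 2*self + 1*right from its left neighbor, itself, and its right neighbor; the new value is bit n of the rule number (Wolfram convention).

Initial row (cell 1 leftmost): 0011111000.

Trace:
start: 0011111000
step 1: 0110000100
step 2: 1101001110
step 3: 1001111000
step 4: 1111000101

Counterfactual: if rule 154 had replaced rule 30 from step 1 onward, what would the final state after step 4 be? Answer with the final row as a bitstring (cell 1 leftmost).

1110000011

(re-executing steps 1..4 under rule 154; state before step 1: 0011111000)
step 1: 0111110100
step 2: 1111100010
step 3: 1111010100
step 4: 1110000011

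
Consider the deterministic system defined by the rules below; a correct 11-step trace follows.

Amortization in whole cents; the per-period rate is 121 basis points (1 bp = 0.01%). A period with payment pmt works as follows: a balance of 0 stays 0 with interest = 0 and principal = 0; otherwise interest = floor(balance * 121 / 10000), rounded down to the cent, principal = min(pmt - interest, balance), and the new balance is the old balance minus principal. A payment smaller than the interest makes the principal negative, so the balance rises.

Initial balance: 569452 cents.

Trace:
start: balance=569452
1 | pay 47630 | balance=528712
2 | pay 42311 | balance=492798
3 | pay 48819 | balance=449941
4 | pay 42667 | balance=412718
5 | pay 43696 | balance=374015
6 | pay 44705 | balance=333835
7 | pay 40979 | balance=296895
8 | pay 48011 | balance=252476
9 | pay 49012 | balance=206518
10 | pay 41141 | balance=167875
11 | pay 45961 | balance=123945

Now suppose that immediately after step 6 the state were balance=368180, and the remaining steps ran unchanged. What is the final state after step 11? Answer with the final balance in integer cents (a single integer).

state after step 6 := balance=368180
7 | pay 40979 | balance=331655
8 | pay 48011 | balance=287657
9 | pay 49012 | balance=242125
10 | pay 41141 | balance=203913
11 | pay 45961 | balance=160419

160419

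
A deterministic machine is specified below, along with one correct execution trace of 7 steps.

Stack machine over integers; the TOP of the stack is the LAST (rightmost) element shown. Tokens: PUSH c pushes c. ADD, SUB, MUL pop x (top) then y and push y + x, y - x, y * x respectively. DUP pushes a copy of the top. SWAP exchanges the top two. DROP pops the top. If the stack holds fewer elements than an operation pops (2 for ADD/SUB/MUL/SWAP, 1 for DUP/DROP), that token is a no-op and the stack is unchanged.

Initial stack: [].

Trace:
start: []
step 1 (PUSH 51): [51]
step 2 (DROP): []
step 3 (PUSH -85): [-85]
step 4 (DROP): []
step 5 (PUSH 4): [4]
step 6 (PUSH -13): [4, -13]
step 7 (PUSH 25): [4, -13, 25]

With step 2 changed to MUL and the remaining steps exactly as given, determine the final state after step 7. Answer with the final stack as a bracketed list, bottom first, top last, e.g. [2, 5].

(re-executing from step 2 with the substitution; state before step 2: [51])
step 2 (MUL): [51]
step 3 (PUSH -85): [51, -85]
step 4 (DROP): [51]
step 5 (PUSH 4): [51, 4]
step 6 (PUSH -13): [51, 4, -13]
step 7 (PUSH 25): [51, 4, -13, 25]

[51, 4, -13, 25]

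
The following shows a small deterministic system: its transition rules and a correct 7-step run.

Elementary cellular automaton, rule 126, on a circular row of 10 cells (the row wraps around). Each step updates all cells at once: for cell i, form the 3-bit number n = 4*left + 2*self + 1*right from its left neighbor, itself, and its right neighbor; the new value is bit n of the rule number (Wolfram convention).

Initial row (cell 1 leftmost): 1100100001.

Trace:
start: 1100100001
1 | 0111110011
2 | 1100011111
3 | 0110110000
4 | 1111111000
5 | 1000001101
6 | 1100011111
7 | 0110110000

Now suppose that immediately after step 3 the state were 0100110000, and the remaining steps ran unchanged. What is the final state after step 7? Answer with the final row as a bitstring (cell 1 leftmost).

0110110000

state after step 3 := 0100110000
4 | 1111111000
5 | 1000001101
6 | 1100011111
7 | 0110110000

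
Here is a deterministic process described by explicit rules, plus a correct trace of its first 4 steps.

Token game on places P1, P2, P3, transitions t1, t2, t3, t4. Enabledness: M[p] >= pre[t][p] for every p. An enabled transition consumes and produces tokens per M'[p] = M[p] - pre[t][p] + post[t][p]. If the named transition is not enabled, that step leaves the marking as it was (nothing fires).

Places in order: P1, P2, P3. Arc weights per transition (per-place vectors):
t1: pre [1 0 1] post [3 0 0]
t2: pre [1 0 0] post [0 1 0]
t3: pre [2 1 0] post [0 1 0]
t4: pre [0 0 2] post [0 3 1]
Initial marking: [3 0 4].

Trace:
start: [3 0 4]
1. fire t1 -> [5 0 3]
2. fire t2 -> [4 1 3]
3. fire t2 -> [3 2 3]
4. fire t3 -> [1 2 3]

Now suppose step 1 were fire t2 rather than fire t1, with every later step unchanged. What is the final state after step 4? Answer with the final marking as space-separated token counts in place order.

0 3 4

(re-executing from step 1 with the substitution; state before step 1: [3 0 4])
1. fire t2 -> [2 1 4]
2. fire t2 -> [1 2 4]
3. fire t2 -> [0 3 4]
4. fire t3 -> [0 3 4]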